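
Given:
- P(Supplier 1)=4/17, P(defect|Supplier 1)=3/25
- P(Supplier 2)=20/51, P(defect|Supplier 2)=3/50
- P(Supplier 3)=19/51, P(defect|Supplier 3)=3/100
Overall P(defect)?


P(B) = Σ P(B|Aᵢ)×P(Aᵢ)
  3/25×4/17 = 12/425
  3/50×20/51 = 2/85
  3/100×19/51 = 19/1700
Sum = 107/1700

P(defect) = 107/1700 ≈ 6.29%


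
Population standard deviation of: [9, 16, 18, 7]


Mean = 50/4 = 25/2
  (9-25/2)²=49/4
  (16-25/2)²=49/4
  (18-25/2)²=121/4
  (7-25/2)²=121/4
Σ(x-μ)² = 85
σ² = 85/4

σ = √(85/4) ≈ 4.6098


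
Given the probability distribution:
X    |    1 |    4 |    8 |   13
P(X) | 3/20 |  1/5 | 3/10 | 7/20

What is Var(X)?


E[X] = 79/10
E[X²] = 817/10
Var(X) = E[X²] - (E[X])² = 817/10 - 6241/100 = 1929/100

Var(X) = 1929/100 ≈ 19.2900


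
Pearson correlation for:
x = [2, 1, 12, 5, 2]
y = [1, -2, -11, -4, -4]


n=5, Σx=22, Σy=-20, Σxy=-160, Σx²=178, Σy²=158
r = (5×(-160) - 22×(-20))/√((5×178 - 22²)(5×158 - (-20)²))
= -360/√(406×390) = -360/√158340 ≈ -360/397.9196 ≈ -0.9047

r ≈ -0.9047


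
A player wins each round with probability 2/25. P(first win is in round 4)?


Geometric: P(X=4) = (1-p)^(k-1)×p = (23/25)^3×2/25 = 24334/390625

P(X=4) = 24334/390625 ≈ 6.23%


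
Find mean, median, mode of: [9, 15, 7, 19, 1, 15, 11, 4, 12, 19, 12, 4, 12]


Sorted: [1, 4, 4, 7, 9, 11, 12, 12, 12, 15, 15, 19, 19]
Mean = 140/13
Median = 12
Freq: {9: 1, 15: 2, 7: 1, 19: 2, 1: 1, 11: 1, 4: 2, 12: 3}
Mode: [12]

Mean=140/13, Median=12, Mode=12


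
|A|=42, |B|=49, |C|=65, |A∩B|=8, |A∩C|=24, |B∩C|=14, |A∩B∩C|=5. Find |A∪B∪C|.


|A∪B∪C| = 42+49+65-8-24-14+5 = 115

|A∪B∪C| = 115


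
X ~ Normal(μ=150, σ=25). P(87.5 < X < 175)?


z₁=(87.5-150)/25=-2.5, z₂=(175-150)/25=1.0
P = Φ(1.0) - Φ(-2.5) = 0.841345 - 0.006210 = 0.835135 ≈ 0.8351

P(87.5 < X < 175) ≈ 0.8351


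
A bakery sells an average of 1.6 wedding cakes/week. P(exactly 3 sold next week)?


Poisson(λ=1.6): P(X=3) = e^(-λ)×λ^k/k!
= e^(-1.6) × 1.6^3 / 3!
≈ 0.201896518 × 4.096 / 6 ≈ 0.137828

P(X=3) ≈ 0.137828 ≈ 13.78%


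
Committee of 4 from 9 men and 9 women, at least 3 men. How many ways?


Count by #men:
  3M,1W: C(9,3)×C(9,1)=756
  4M,0W: C(9,4)×C(9,0)=126
Total = 882

882


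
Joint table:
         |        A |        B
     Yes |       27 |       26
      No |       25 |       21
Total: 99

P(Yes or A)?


P(Yes∨A) = P(Yes) + P(A) - P(Yes∧A)
= (53 + 52 - 27)/99 = 78/99 = 26/33

P = 26/33 ≈ 78.79%


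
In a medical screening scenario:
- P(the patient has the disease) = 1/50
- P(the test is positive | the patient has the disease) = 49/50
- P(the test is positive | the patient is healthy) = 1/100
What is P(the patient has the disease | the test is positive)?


Using Bayes' theorem:
P(A|B) = P(B|A)·P(A) / P(B)

P(the test is positive) = 49/50 × 1/50 + 1/100 × 49/50
= 49/2500 + 49/5000 = 147/5000

P(the patient has the disease|the test is positive) = (49/2500) / (147/5000) = 2/3

P(the patient has the disease|the test is positive) = 2/3 ≈ 66.67%


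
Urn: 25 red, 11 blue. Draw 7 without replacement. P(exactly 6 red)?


Hypergeometric: C(25,6)×C(11,1)/C(36,7)
= 177100×11/8347680 = 8855/37944

P(X=6) = 8855/37944 ≈ 23.34%


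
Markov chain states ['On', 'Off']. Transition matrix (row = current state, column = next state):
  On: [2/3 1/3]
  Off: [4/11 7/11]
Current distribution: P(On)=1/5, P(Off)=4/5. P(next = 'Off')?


P(next=Off) = Σᵢ P(now=i)×P(i→Off)
= 1/5×1/3 + 4/5×7/11
= 1/15 + 28/55 = 19/33

P = 19/33 ≈ 0.5758


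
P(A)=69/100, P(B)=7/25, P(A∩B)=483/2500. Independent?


P(A)×P(B) = 483/2500
P(A∩B) = 483/2500
Equal ✓ → Independent

Yes, independent


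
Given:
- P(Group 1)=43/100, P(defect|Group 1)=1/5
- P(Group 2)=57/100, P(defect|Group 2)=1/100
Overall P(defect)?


P(B) = Σ P(B|Aᵢ)×P(Aᵢ)
  1/5×43/100 = 43/500
  1/100×57/100 = 57/10000
Sum = 917/10000

P(defect) = 917/10000 ≈ 9.17%


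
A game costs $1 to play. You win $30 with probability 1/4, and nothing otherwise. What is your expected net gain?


E[gain] = (30-1)×1/4 + (-1)×3/4
= 29/4 - 3/4 = 13/2

Expected net gain = $13/2 ≈ $6.50


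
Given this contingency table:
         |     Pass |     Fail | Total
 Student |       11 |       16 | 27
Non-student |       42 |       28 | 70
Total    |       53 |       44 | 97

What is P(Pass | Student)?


P(Pass | Student) = 11/(11+16) = 11/27

P(Pass|Student) = 11/27 ≈ 40.74%


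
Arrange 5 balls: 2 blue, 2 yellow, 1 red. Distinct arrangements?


5!/(2!×2!×1!) = 30

30


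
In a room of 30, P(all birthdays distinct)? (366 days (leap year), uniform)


P(all different) = Π(366-i)/366 for i=0..29
= (366/366)×(365/366)×...×(337/366)
= 0.294697

P ≈ 0.2947 ≈ 29.47%


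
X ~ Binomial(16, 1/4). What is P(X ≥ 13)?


P(X ≥ 13) = Σ P(X=i) for i=13..16
P(X=13) = 945/268435456
P(X=14) = 135/536870912
P(X=15) = 3/268435456
P(X=16) = 1/4294967296
Sum = 16249/4294967296

P(X ≥ 13) = 16249/4294967296 ≈ 0.00%


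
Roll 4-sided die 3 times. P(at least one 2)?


P(no 2)^3 = (3/4)^3 = 27/64
P(≥1) = 1 - 27/64 = 37/64

P = 37/64 ≈ 57.81%


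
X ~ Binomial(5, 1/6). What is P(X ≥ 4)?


P(X ≥ 4) = Σ P(X=i) for i=4..5
P(X=4) = 25/7776
P(X=5) = 1/7776
Sum = 13/3888

P(X ≥ 4) = 13/3888 ≈ 0.33%


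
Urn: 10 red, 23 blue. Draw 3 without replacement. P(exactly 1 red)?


Hypergeometric: C(10,1)×C(23,2)/C(33,3)
= 10×253/5456 = 115/248

P(X=1) = 115/248 ≈ 46.37%


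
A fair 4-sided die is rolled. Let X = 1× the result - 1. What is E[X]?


E[die] = (1+4)/2 = 5/2
E[X] = 1×5/2 - 1 = 3/2

E[X] = 3/2


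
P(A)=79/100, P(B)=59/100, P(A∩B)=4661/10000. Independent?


P(A)×P(B) = 4661/10000
P(A∩B) = 4661/10000
Equal ✓ → Independent

Yes, independent


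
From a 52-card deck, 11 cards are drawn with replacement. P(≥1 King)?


P(not a King) = 48/52 = 12/13
P(none in 11 draws) = (12/13)^11 = 743008370688/1792160394037
P(≥1 King) = 1 - 743008370688/1792160394037 = 1049152023349/1792160394037

P = 1049152023349/1792160394037 ≈ 58.54%


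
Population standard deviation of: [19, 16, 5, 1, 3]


Mean = 44/5
  (19-44/5)²=2601/25
  (16-44/5)²=1296/25
  (5-44/5)²=361/25
  (1-44/5)²=1521/25
  (3-44/5)²=841/25
Σ(x-μ)² = 1324/5
σ² = (1324/5)/5 = 1324/25

σ = √(1324/25) ≈ 7.2774


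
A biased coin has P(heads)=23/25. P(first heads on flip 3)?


Geometric: P(X=3) = (1-p)^(k-1)×p = (2/25)^2×23/25 = 92/15625

P(X=3) = 92/15625 ≈ 0.59%


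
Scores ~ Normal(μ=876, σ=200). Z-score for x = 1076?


z = (x - μ)/σ = (1076 - 876)/200 = 1.0

z = 1.0


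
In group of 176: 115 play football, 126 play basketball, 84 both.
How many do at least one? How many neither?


|A∪B| = 115+126-84 = 157
Neither = 176-157 = 19

At least one: 157; Neither: 19


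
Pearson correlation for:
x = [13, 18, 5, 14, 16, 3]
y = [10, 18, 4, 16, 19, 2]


n=6, Σx=69, Σy=69, Σxy=1008, Σx²=979, Σy²=1061
r = (6×1008 - 69×69)/√((6×979 - 69²)(6×1061 - 69²))
= 1287/√(1113×1605) = 1287/√1786365 ≈ 1287/1336.5497 ≈ 0.9629

r ≈ 0.9629


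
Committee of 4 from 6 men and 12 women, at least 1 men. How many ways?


Count by #men:
  1M,3W: C(6,1)×C(12,3)=1320
  2M,2W: C(6,2)×C(12,2)=990
  3M,1W: C(6,3)×C(12,1)=240
  4M,0W: C(6,4)×C(12,0)=15
Total = 2565

2565


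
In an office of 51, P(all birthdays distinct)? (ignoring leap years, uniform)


P(all different) = Π(365-i)/365 for i=0..50
= (365/365)×(364/365)×...×(315/365)
= 0.025568

P ≈ 0.0256 ≈ 2.56%


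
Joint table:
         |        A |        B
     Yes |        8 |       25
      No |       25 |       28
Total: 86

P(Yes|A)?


P(Yes|A) = 8/(8+25) = 8/33

P = 8/33 ≈ 24.24%


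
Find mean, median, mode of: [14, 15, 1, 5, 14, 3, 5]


Sorted: [1, 3, 5, 5, 14, 14, 15]
Mean = 57/7
Median = 5
Freq: {14: 2, 15: 1, 1: 1, 5: 2, 3: 1}
Mode: [5, 14]

Mean=57/7, Median=5, Mode=[5, 14]


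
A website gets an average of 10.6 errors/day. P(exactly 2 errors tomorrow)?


Poisson(λ=10.6): P(X=2) = e^(-λ)×λ^k/k!
= e^(-10.6) × 10.6^2 / 2!
≈ 2.491600973e-05 × 112.36 / 2 ≈ 0.001400

P(X=2) ≈ 0.001400 ≈ 0.14%


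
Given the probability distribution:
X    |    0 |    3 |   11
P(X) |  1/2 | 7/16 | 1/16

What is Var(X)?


E[X] = 2
E[X²] = 23/2
Var(X) = E[X²] - (E[X])² = 23/2 - 4 = 15/2

Var(X) = 15/2 ≈ 7.5000


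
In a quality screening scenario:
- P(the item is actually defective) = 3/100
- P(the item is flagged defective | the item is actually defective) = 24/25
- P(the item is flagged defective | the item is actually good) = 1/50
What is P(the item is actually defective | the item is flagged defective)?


Using Bayes' theorem:
P(A|B) = P(B|A)·P(A) / P(B)

P(the item is flagged defective) = 24/25 × 3/100 + 1/50 × 97/100
= 18/625 + 97/5000 = 241/5000

P(the item is actually defective|the item is flagged defective) = (18/625) / (241/5000) = 144/241

P(the item is actually defective|the item is flagged defective) = 144/241 ≈ 59.75%


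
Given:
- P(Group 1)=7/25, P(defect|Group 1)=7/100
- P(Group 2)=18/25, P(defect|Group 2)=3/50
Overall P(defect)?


P(B) = Σ P(B|Aᵢ)×P(Aᵢ)
  7/100×7/25 = 49/2500
  3/50×18/25 = 27/625
Sum = 157/2500

P(defect) = 157/2500 ≈ 6.28%


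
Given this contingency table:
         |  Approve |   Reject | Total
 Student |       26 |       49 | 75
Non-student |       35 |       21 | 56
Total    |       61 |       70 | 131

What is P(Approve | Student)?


P(Approve | Student) = 26/(26+49) = 26/75

P(Approve|Student) = 26/75 ≈ 34.67%


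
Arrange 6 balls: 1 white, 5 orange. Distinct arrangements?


6!/(1!×5!) = 6

6


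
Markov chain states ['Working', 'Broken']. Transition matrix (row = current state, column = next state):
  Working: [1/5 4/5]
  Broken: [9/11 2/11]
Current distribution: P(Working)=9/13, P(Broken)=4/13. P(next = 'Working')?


P(next=Working) = Σᵢ P(now=i)×P(i→Working)
= 9/13×1/5 + 4/13×9/11
= 9/65 + 36/143 = 279/715

P = 279/715 ≈ 0.3902


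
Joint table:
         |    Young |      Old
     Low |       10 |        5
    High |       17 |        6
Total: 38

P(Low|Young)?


P(Low|Young) = 10/(10+17) = 10/27

P = 10/27 ≈ 37.04%


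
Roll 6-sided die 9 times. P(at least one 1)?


P(no 1)^9 = (5/6)^9 = 1953125/10077696
P(≥1) = 1 - 1953125/10077696 = 8124571/10077696

P = 8124571/10077696 ≈ 80.62%


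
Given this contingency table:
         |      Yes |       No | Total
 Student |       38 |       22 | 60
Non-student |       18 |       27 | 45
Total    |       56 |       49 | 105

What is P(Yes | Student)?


P(Yes | Student) = 38/(38+22) = 38/60 = 19/30

P(Yes|Student) = 19/30 ≈ 63.33%


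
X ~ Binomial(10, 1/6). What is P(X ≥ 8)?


P(X ≥ 8) = Σ P(X=i) for i=8..10
P(X=8) = 125/6718464
P(X=9) = 25/30233088
P(X=10) = 1/60466176
Sum = 49/2519424

P(X ≥ 8) = 49/2519424 ≈ 0.00%


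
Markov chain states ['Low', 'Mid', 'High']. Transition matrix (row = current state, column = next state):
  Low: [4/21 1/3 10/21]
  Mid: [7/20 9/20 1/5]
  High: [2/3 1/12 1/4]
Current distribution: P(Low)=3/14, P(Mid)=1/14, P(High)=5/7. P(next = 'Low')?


P(next=Low) = Σᵢ P(now=i)×P(i→Low)
= 3/14×4/21 + 1/14×7/20 + 5/7×2/3
= 2/49 + 1/40 + 10/21 = 3187/5880

P = 3187/5880 ≈ 0.5420


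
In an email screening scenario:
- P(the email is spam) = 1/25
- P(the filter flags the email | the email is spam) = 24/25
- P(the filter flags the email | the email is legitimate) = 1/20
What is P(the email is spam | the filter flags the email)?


Using Bayes' theorem:
P(A|B) = P(B|A)·P(A) / P(B)

P(the filter flags the email) = 24/25 × 1/25 + 1/20 × 24/25
= 24/625 + 6/125 = 54/625

P(the email is spam|the filter flags the email) = (24/625) / (54/625) = 4/9

P(the email is spam|the filter flags the email) = 4/9 ≈ 44.44%


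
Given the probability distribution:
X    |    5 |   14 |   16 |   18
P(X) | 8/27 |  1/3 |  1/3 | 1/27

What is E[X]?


E[X] = Σ x·P(X=x)
= (5)×(8/27) + (14)×(1/3) + (16)×(1/3) + (18)×(1/27)
= 328/27

E[X] = 328/27


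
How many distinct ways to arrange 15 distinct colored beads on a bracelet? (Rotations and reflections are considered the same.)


Free circular arrangements: rotations and reflections both identified.
(n-1)!/2 = 14!/2 = 87178291200/2 = 43589145600

43589145600


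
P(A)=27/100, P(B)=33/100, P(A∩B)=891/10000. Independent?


P(A)×P(B) = 891/10000
P(A∩B) = 891/10000
Equal ✓ → Independent

Yes, independent


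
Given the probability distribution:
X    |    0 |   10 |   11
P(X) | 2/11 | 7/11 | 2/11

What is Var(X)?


E[X] = 92/11
E[X²] = 942/11
Var(X) = E[X²] - (E[X])² = 942/11 - 8464/121 = 1898/121

Var(X) = 1898/121 ≈ 15.6860


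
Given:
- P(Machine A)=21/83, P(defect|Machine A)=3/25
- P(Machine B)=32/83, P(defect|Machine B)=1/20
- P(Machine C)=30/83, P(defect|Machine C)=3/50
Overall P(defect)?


P(B) = Σ P(B|Aᵢ)×P(Aᵢ)
  3/25×21/83 = 63/2075
  1/20×32/83 = 8/415
  3/50×30/83 = 9/415
Sum = 148/2075

P(defect) = 148/2075 ≈ 7.13%


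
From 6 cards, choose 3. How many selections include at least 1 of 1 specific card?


Complement: C(6,3) - C(5,3) = 20 - 10 = 10

10


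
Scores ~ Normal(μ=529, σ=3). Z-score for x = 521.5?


z = (x - μ)/σ = (521.5 - 529)/3 = -2.5

z = -2.5


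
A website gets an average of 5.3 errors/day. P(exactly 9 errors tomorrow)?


Poisson(λ=5.3): P(X=9) = e^(-λ)×λ^k/k!
= e^(-5.3) × 5.3^9 / 9!
≈ 0.004991593907 × 3299763.5918 / 362880 ≈ 0.045390

P(X=9) ≈ 0.045390 ≈ 4.54%


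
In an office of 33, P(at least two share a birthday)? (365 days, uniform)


P(all different) = Π(365-i)/365 for i=0..32
= 0.225028
P(match) = 1 - 0.225028 = 0.774972

P ≈ 0.7750 ≈ 77.50%


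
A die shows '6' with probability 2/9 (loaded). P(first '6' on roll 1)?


Geometric: P(X=1) = (1-p)^(k-1)×p = (7/9)^0×2/9 = 2/9

P(X=1) = 2/9 ≈ 22.22%


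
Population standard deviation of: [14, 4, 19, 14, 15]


Mean = 66/5
  (14-66/5)²=16/25
  (4-66/5)²=2116/25
  (19-66/5)²=841/25
  (14-66/5)²=16/25
  (15-66/5)²=81/25
Σ(x-μ)² = 614/5
σ² = (614/5)/5 = 614/25

σ = √(614/25) ≈ 4.9558


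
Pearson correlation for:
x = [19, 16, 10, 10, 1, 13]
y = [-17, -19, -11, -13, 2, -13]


n=6, Σx=69, Σy=-71, Σxy=-1034, Σx²=987, Σy²=1113
r = (6×(-1034) - 69×(-71))/√((6×987 - 69²)(6×1113 - (-71)²))
= -1305/√(1161×1637) = -1305/√1900557 ≈ -1305/1378.6069 ≈ -0.9466

r ≈ -0.9466


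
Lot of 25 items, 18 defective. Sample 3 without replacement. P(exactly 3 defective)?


Hypergeometric: C(18,3)×C(7,0)/C(25,3)
= 816×1/2300 = 204/575

P(X=3) = 204/575 ≈ 35.48%


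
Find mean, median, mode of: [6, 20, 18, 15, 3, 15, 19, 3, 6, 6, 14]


Sorted: [3, 3, 6, 6, 6, 14, 15, 15, 18, 19, 20]
Mean = 125/11
Median = 14
Freq: {6: 3, 20: 1, 18: 1, 15: 2, 3: 2, 19: 1, 14: 1}
Mode: [6]

Mean=125/11, Median=14, Mode=6


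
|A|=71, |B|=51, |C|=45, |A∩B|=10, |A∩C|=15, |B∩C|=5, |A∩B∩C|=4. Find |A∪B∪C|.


|A∪B∪C| = 71+51+45-10-15-5+4 = 141

|A∪B∪C| = 141


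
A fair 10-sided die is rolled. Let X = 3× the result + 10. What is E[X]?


E[die] = (1+10)/2 = 11/2
E[X] = 3×11/2 + 10 = 53/2

E[X] = 53/2


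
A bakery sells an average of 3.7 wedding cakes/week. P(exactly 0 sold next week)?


Poisson(λ=3.7): P(X=0) = e^(-λ)×λ^k/k!
= e^(-3.7) × 3.7^0 / 0!
≈ 0.02472352647 × 1 / 1 ≈ 0.024724

P(X=0) ≈ 0.024724 ≈ 2.47%


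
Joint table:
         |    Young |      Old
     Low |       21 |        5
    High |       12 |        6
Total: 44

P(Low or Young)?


P(Low∨Young) = P(Low) + P(Young) - P(Low∧Young)
= (26 + 33 - 21)/44 = 38/44 = 19/22

P = 19/22 ≈ 86.36%


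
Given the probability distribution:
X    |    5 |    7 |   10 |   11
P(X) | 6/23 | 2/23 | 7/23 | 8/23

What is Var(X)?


E[X] = 202/23
E[X²] = 1916/23
Var(X) = E[X²] - (E[X])² = 1916/23 - 40804/529 = 3264/529

Var(X) = 3264/529 ≈ 6.1701


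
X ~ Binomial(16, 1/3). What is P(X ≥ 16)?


P(X ≥ 16) = Σ P(X=i) for i=16..16
P(X=16) = 1/43046721
Sum = 1/43046721

P(X ≥ 16) = 1/43046721 ≈ 0.00%


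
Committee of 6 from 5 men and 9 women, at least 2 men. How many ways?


Count by #men:
  2M,4W: C(5,2)×C(9,4)=1260
  3M,3W: C(5,3)×C(9,3)=840
  4M,2W: C(5,4)×C(9,2)=180
  5M,1W: C(5,5)×C(9,1)=9
Total = 2289

2289


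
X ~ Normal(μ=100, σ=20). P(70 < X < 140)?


z₁=(70-100)/20=-1.5, z₂=(140-100)/20=2.0
P = Φ(2.0) - Φ(-1.5) = 0.977250 - 0.066807 = 0.910443 ≈ 0.9104

P(70 < X < 140) ≈ 0.9104


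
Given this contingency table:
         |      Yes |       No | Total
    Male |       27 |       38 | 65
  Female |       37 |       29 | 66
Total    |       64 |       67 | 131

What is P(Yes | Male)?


P(Yes | Male) = 27/(27+38) = 27/65

P(Yes|Male) = 27/65 ≈ 41.54%


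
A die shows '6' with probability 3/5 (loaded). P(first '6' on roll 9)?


Geometric: P(X=9) = (1-p)^(k-1)×p = (2/5)^8×3/5 = 768/1953125

P(X=9) = 768/1953125 ≈ 0.04%


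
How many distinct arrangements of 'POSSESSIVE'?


Letters: 10, freq: {'P': 1, 'O': 1, 'S': 4, 'E': 2, 'I': 1, 'V': 1}
10!/(1!×1!×4!×2!×1!×1!) = 3628800/48 = 75600

75600


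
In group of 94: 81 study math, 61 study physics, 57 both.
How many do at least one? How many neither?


|A∪B| = 81+61-57 = 85
Neither = 94-85 = 9

At least one: 85; Neither: 9


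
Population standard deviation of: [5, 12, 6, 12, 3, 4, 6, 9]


Mean = 57/8
  (5-57/8)²=289/64
  (12-57/8)²=1521/64
  (6-57/8)²=81/64
  (12-57/8)²=1521/64
  (3-57/8)²=1089/64
  (4-57/8)²=625/64
  (6-57/8)²=81/64
  (9-57/8)²=225/64
Σ(x-μ)² = 679/8
σ² = (679/8)/8 = 679/64

σ = √(679/64) ≈ 3.2572


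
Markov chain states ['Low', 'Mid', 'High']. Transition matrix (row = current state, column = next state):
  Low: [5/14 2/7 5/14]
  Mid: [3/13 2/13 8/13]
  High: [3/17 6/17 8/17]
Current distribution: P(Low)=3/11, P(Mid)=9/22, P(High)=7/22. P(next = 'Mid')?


P(next=Mid) = Σᵢ P(now=i)×P(i→Mid)
= 3/11×2/7 + 9/22×2/13 + 7/22×6/17
= 6/77 + 9/143 + 21/187 = 4308/17017

P = 4308/17017 ≈ 0.2532


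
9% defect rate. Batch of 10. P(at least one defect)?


P(all good) = (91/100)^10 = 38941611811810745401/100000000000000000000
P(≥1 defect) = 61058388188189254599/100000000000000000000

P = 61058388188189254599/100000000000000000000 ≈ 61.06%


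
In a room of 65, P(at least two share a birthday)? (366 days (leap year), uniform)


P(all different) = Π(366-i)/366 for i=0..64
= 0.002358
P(match) = 1 - 0.002358 = 0.997642

P ≈ 0.9976 ≈ 99.76%


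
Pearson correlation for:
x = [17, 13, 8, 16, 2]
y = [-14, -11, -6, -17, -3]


n=5, Σx=56, Σy=-51, Σxy=-707, Σx²=782, Σy²=651
r = (5×(-707) - 56×(-51))/√((5×782 - 56²)(5×651 - (-51)²))
= -679/√(774×654) = -679/√506196 ≈ -679/711.4745 ≈ -0.9544

r ≈ -0.9544


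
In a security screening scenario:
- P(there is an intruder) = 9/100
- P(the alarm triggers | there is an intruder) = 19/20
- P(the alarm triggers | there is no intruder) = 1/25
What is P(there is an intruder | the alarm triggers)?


Using Bayes' theorem:
P(A|B) = P(B|A)·P(A) / P(B)

P(the alarm triggers) = 19/20 × 9/100 + 1/25 × 91/100
= 171/2000 + 91/2500 = 1219/10000

P(there is an intruder|the alarm triggers) = (171/2000) / (1219/10000) = 855/1219

P(there is an intruder|the alarm triggers) = 855/1219 ≈ 70.14%


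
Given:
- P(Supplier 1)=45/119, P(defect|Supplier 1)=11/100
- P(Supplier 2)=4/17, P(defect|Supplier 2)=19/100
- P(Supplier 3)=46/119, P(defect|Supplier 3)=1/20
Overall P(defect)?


P(B) = Σ P(B|Aᵢ)×P(Aᵢ)
  11/100×45/119 = 99/2380
  19/100×4/17 = 19/425
  1/20×46/119 = 23/1190
Sum = 1257/11900

P(defect) = 1257/11900 ≈ 10.56%


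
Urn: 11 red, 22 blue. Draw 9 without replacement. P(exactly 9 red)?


Hypergeometric: C(11,9)×C(22,0)/C(33,9)
= 55×1/38567100 = 1/701220

P(X=9) = 1/701220 ≈ 0.00%


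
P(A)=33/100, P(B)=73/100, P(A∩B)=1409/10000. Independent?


P(A)×P(B) = 2409/10000
P(A∩B) = 1409/10000
Not equal → NOT independent

No, not independent


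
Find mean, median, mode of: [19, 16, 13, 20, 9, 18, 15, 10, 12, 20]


Sorted: [9, 10, 12, 13, 15, 16, 18, 19, 20, 20]
Mean = 152/10 = 76/5
Median = 31/2
Freq: {19: 1, 16: 1, 13: 1, 20: 2, 9: 1, 18: 1, 15: 1, 10: 1, 12: 1}
Mode: [20]

Mean=76/5, Median=31/2, Mode=20


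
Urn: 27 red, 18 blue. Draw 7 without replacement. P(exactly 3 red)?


Hypergeometric: C(27,3)×C(18,4)/C(45,7)
= 2925×3060/45379620 = 3825/19393

P(X=3) = 3825/19393 ≈ 19.72%


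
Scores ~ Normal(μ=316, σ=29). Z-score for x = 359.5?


z = (x - μ)/σ = (359.5 - 316)/29 = 1.5

z = 1.5


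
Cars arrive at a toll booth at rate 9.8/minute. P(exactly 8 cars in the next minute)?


Poisson(λ=9.8): P(X=8) = e^(-λ)×λ^k/k!
= e^(-9.8) × 9.8^8 / 8!
≈ 5.545159943e-05 × 85076302.2582 / 40320 ≈ 0.117004

P(X=8) ≈ 0.117004 ≈ 11.70%


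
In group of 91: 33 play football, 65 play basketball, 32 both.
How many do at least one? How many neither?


|A∪B| = 33+65-32 = 66
Neither = 91-66 = 25

At least one: 66; Neither: 25


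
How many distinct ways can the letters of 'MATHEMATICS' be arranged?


Letters: 11, freq: {'M': 2, 'A': 2, 'T': 2, 'H': 1, 'E': 1, 'I': 1, 'C': 1, 'S': 1}
11!/(2!×2!×2!×1!×1!×1!×1!×1!) = 39916800/8 = 4989600

4989600


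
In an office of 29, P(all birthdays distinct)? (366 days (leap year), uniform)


P(all different) = Π(366-i)/366 for i=0..28
= (366/366)×(365/366)×...×(338/366)
= 0.320056

P ≈ 0.3201 ≈ 32.01%


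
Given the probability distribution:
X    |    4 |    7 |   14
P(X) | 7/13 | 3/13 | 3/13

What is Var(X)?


E[X] = 7
E[X²] = 847/13
Var(X) = E[X²] - (E[X])² = 847/13 - 49 = 210/13

Var(X) = 210/13 ≈ 16.1538


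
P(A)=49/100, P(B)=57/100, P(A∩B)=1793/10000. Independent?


P(A)×P(B) = 2793/10000
P(A∩B) = 1793/10000
Not equal → NOT independent

No, not independent


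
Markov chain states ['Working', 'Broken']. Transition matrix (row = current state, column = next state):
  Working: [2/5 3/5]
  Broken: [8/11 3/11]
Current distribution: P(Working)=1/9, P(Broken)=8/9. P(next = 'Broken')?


P(next=Broken) = Σᵢ P(now=i)×P(i→Broken)
= 1/9×3/5 + 8/9×3/11
= 1/15 + 8/33 = 17/55

P = 17/55 ≈ 0.3091


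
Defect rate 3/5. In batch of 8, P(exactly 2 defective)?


Binomial: P(X=2) = C(8,2)×p^2×(1-p)^6
= 28 × 9/25 × 64/15625 = 16128/390625

P(X=2) = 16128/390625 ≈ 4.13%


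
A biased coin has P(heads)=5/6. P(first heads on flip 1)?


Geometric: P(X=1) = (1-p)^(k-1)×p = (1/6)^0×5/6 = 5/6

P(X=1) = 5/6 ≈ 83.33%


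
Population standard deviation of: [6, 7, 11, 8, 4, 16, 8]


Mean = 60/7
  (6-60/7)²=324/49
  (7-60/7)²=121/49
  (11-60/7)²=289/49
  (8-60/7)²=16/49
  (4-60/7)²=1024/49
  (16-60/7)²=2704/49
  (8-60/7)²=16/49
Σ(x-μ)² = 642/7
σ² = (642/7)/7 = 642/49

σ = √(642/49) ≈ 3.6197


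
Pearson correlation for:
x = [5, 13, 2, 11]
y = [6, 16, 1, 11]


n=4, Σx=31, Σy=34, Σxy=361, Σx²=319, Σy²=414
r = (4×361 - 31×34)/√((4×319 - 31²)(4×414 - 34²))
= 390/√(315×500) = 390/√157500 ≈ 390/396.8627 ≈ 0.9827

r ≈ 0.9827


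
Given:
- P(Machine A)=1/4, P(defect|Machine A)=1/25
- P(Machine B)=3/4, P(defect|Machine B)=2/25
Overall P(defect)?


P(B) = Σ P(B|Aᵢ)×P(Aᵢ)
  1/25×1/4 = 1/100
  2/25×3/4 = 3/50
Sum = 7/100

P(defect) = 7/100 ≈ 7.00%


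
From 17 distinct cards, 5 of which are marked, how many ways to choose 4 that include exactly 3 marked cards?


Choose 3 of the 5 marked cards and 1 of the other 12 cards:
C(5,3)×C(12,1) = 10×12 = 120

120


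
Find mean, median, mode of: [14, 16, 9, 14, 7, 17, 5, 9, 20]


Sorted: [5, 7, 9, 9, 14, 14, 16, 17, 20]
Mean = 111/9 = 37/3
Median = 14
Freq: {14: 2, 16: 1, 9: 2, 7: 1, 17: 1, 5: 1, 20: 1}
Mode: [9, 14]

Mean=37/3, Median=14, Mode=[9, 14]


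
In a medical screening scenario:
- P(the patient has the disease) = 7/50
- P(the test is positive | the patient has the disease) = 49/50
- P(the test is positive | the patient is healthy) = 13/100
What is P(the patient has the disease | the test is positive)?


Using Bayes' theorem:
P(A|B) = P(B|A)·P(A) / P(B)

P(the test is positive) = 49/50 × 7/50 + 13/100 × 43/50
= 343/2500 + 559/5000 = 249/1000

P(the patient has the disease|the test is positive) = (343/2500) / (249/1000) = 686/1245

P(the patient has the disease|the test is positive) = 686/1245 ≈ 55.10%


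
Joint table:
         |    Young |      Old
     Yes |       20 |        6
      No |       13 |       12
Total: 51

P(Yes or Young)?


P(Yes∨Young) = P(Yes) + P(Young) - P(Yes∧Young)
= (26 + 33 - 20)/51 = 39/51 = 13/17

P = 13/17 ≈ 76.47%


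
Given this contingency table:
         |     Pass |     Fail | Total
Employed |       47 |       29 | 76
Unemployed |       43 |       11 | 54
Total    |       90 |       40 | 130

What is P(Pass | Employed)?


P(Pass | Employed) = 47/(47+29) = 47/76

P(Pass|Employed) = 47/76 ≈ 61.84%


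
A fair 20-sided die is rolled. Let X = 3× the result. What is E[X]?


E[die] = (1+20)/2 = 21/2
E[X] = 3 × 21/2 = 63/2

E[X] = 63/2


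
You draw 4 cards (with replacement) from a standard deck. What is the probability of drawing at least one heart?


P(not a heart) = 39/52 = 3/4
P(none in 4 draws) = (3/4)^4 = 81/256
P(≥1 heart) = 1 - 81/256 = 175/256

P = 175/256 ≈ 68.36%


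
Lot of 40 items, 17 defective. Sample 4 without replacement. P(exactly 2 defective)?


Hypergeometric: C(17,2)×C(23,2)/C(40,4)
= 136×253/91390 = 17204/45695

P(X=2) = 17204/45695 ≈ 37.65%


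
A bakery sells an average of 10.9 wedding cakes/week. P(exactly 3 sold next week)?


Poisson(λ=10.9): P(X=3) = e^(-λ)×λ^k/k!
= e^(-10.9) × 10.9^3 / 3!
≈ 1.8458234e-05 × 1295.029 / 6 ≈ 0.003984

P(X=3) ≈ 0.003984 ≈ 0.40%


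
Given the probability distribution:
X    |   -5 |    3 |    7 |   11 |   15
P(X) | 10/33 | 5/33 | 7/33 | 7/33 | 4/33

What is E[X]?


E[X] = Σ x·P(X=x)
= (-5)×(10/33) + (3)×(5/33) + (7)×(7/33) + (11)×(7/33) + (15)×(4/33)
= 151/33

E[X] = 151/33


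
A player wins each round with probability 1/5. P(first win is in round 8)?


Geometric: P(X=8) = (1-p)^(k-1)×p = (4/5)^7×1/5 = 16384/390625

P(X=8) = 16384/390625 ≈ 4.19%


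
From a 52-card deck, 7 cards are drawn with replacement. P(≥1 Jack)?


P(not a Jack) = 48/52 = 12/13
P(none in 7 draws) = (12/13)^7 = 35831808/62748517
P(≥1 Jack) = 1 - 35831808/62748517 = 26916709/62748517

P = 26916709/62748517 ≈ 42.90%


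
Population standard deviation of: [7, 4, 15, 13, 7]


Mean = 46/5
  (7-46/5)²=121/25
  (4-46/5)²=676/25
  (15-46/5)²=841/25
  (13-46/5)²=361/25
  (7-46/5)²=121/25
Σ(x-μ)² = 424/5
σ² = (424/5)/5 = 424/25

σ = √(424/25) ≈ 4.1183


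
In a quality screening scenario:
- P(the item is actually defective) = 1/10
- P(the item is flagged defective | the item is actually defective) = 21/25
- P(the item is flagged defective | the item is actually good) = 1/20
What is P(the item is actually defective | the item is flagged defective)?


Using Bayes' theorem:
P(A|B) = P(B|A)·P(A) / P(B)

P(the item is flagged defective) = 21/25 × 1/10 + 1/20 × 9/10
= 21/250 + 9/200 = 129/1000

P(the item is actually defective|the item is flagged defective) = (21/250) / (129/1000) = 28/43

P(the item is actually defective|the item is flagged defective) = 28/43 ≈ 65.12%


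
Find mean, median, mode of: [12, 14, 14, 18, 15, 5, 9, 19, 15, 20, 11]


Sorted: [5, 9, 11, 12, 14, 14, 15, 15, 18, 19, 20]
Mean = 152/11
Median = 14
Freq: {12: 1, 14: 2, 18: 1, 15: 2, 5: 1, 9: 1, 19: 1, 20: 1, 11: 1}
Mode: [14, 15]

Mean=152/11, Median=14, Mode=[14, 15]


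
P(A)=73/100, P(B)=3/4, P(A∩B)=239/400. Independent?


P(A)×P(B) = 219/400
P(A∩B) = 239/400
Not equal → NOT independent

No, not independent


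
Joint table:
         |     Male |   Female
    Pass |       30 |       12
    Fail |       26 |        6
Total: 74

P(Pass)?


P(Pass) = (30+12)/74 = 42/74 = 21/37

P(Pass) = 21/37 ≈ 56.76%


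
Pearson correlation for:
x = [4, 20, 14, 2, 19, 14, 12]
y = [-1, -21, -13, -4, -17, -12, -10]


n=7, Σx=85, Σy=-78, Σxy=-1225, Σx²=1317, Σy²=1160
r = (7×(-1225) - 85×(-78))/√((7×1317 - 85²)(7×1160 - (-78)²))
= -1945/√(1994×2036) = -1945/√4059784 ≈ -1945/2014.8906 ≈ -0.9653

r ≈ -0.9653


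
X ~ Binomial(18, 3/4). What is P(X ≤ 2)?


P(X ≤ 2) = Σ P(X=i) for i=0..2
P(X=0) = 1/68719476736
P(X=1) = 27/34359738368
P(X=2) = 1377/68719476736
Sum = 179/8589934592

P(X ≤ 2) = 179/8589934592 ≈ 0.00%


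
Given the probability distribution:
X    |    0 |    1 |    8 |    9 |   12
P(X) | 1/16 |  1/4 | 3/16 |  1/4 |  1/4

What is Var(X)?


E[X] = 7
E[X²] = 137/2
Var(X) = E[X²] - (E[X])² = 137/2 - 49 = 39/2

Var(X) = 39/2 ≈ 19.5000


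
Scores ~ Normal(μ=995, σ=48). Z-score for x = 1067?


z = (x - μ)/σ = (1067 - 995)/48 = 1.5

z = 1.5


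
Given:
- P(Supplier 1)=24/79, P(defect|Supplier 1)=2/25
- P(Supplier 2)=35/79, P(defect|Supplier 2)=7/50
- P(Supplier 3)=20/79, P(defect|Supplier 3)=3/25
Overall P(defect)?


P(B) = Σ P(B|Aᵢ)×P(Aᵢ)
  2/25×24/79 = 48/1975
  7/50×35/79 = 49/790
  3/25×20/79 = 12/395
Sum = 461/3950

P(defect) = 461/3950 ≈ 11.67%


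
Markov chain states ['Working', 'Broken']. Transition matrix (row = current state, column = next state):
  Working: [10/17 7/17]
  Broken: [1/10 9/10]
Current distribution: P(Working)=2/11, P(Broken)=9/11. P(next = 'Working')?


P(next=Working) = Σᵢ P(now=i)×P(i→Working)
= 2/11×10/17 + 9/11×1/10
= 20/187 + 9/110 = 353/1870

P = 353/1870 ≈ 0.1888


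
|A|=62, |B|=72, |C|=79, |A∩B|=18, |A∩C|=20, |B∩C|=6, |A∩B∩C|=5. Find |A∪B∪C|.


|A∪B∪C| = 62+72+79-18-20-6+5 = 174

|A∪B∪C| = 174


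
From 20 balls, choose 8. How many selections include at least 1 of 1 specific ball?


Complement: C(20,8) - C(19,8) = 125970 - 75582 = 50388

50388


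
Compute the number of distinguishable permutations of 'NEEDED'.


Letters: 6, freq: {'N': 1, 'E': 3, 'D': 2}
6!/(1!×3!×2!) = 720/12 = 60

60


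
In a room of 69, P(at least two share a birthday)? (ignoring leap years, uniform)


P(all different) = Π(365-i)/365 for i=0..68
= 0.001036
P(match) = 1 - 0.001036 = 0.998964

P ≈ 0.9990 ≈ 99.90%


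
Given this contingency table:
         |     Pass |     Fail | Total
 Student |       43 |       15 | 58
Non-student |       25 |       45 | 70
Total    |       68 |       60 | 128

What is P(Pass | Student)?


P(Pass | Student) = 43/(43+15) = 43/58

P(Pass|Student) = 43/58 ≈ 74.14%


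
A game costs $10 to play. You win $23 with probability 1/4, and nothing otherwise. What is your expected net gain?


E[gain] = (23-10)×1/4 + (-10)×3/4
= 13/4 - 15/2 = -17/4

Expected net gain = $-17/4 ≈ $-4.25


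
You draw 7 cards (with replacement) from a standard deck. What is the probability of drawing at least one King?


P(not a King) = 48/52 = 12/13
P(none in 7 draws) = (12/13)^7 = 35831808/62748517
P(≥1 King) = 1 - 35831808/62748517 = 26916709/62748517

P = 26916709/62748517 ≈ 42.90%


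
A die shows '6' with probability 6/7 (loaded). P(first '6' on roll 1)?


Geometric: P(X=1) = (1-p)^(k-1)×p = (1/7)^0×6/7 = 6/7

P(X=1) = 6/7 ≈ 85.71%


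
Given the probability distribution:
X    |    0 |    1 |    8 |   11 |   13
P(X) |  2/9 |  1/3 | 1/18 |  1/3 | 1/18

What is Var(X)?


E[X] = 31/6
E[X²] = 965/18
Var(X) = E[X²] - (E[X])² = 965/18 - 961/36 = 323/12

Var(X) = 323/12 ≈ 26.9167


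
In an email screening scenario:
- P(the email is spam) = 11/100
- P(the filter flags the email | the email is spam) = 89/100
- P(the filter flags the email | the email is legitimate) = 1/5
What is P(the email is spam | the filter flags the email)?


Using Bayes' theorem:
P(A|B) = P(B|A)·P(A) / P(B)

P(the filter flags the email) = 89/100 × 11/100 + 1/5 × 89/100
= 979/10000 + 89/500 = 2759/10000

P(the email is spam|the filter flags the email) = (979/10000) / (2759/10000) = 11/31

P(the email is spam|the filter flags the email) = 11/31 ≈ 35.48%


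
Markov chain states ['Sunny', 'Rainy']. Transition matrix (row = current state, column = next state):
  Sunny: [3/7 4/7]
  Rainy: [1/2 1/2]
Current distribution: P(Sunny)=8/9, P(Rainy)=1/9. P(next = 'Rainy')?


P(next=Rainy) = Σᵢ P(now=i)×P(i→Rainy)
= 8/9×4/7 + 1/9×1/2
= 32/63 + 1/18 = 71/126

P = 71/126 ≈ 0.5635


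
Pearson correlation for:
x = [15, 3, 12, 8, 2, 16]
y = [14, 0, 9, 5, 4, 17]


n=6, Σx=56, Σy=49, Σxy=638, Σx²=702, Σy²=607
r = (6×638 - 56×49)/√((6×702 - 56²)(6×607 - 49²))
= 1084/√(1076×1241) = 1084/√1335316 ≈ 1084/1155.5587 ≈ 0.9381

r ≈ 0.9381


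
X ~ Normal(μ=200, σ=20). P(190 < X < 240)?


z₁=(190-200)/20=-0.5, z₂=(240-200)/20=2.0
P = Φ(2.0) - Φ(-0.5) = 0.977250 - 0.308538 = 0.668712 ≈ 0.6687

P(190 < X < 240) ≈ 0.6687


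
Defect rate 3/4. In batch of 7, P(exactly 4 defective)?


Binomial: P(X=4) = C(7,4)×p^4×(1-p)^3
= 35 × 81/256 × 1/64 = 2835/16384

P(X=4) = 2835/16384 ≈ 17.30%


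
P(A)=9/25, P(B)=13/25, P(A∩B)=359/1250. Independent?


P(A)×P(B) = 117/625
P(A∩B) = 359/1250
Not equal → NOT independent

No, not independent


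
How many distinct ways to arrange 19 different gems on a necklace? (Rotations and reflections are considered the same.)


Free circular arrangements: rotations and reflections both identified.
(n-1)!/2 = 18!/2 = 6402373705728000/2 = 3201186852864000

3201186852864000


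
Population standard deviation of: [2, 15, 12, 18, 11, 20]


Mean = 78/6 = 13
  (2-13)²=121
  (15-13)²=4
  (12-13)²=1
  (18-13)²=25
  (11-13)²=4
  (20-13)²=49
Σ(x-μ)² = 204
σ² = 204/6 = 34

σ = √(34) ≈ 5.8310


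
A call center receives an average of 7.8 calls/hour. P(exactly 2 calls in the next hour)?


Poisson(λ=7.8): P(X=2) = e^(-λ)×λ^k/k!
= e^(-7.8) × 7.8^2 / 2!
≈ 0.000409734979 × 60.84 / 2 ≈ 0.012464

P(X=2) ≈ 0.012464 ≈ 1.25%


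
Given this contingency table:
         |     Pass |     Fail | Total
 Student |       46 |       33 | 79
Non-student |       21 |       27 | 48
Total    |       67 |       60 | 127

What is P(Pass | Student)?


P(Pass | Student) = 46/(46+33) = 46/79

P(Pass|Student) = 46/79 ≈ 58.23%


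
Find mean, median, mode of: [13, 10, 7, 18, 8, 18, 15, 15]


Sorted: [7, 8, 10, 13, 15, 15, 18, 18]
Mean = 104/8 = 13
Median = 14
Freq: {13: 1, 10: 1, 7: 1, 18: 2, 8: 1, 15: 2}
Mode: [15, 18]

Mean=13, Median=14, Mode=[15, 18]


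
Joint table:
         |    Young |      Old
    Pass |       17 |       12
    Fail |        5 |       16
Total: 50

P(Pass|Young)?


P(Pass|Young) = 17/(17+5) = 17/22

P = 17/22 ≈ 77.27%


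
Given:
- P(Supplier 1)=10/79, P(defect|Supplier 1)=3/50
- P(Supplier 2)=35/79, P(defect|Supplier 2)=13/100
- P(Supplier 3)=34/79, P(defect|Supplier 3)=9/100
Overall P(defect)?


P(B) = Σ P(B|Aᵢ)×P(Aᵢ)
  3/50×10/79 = 3/395
  13/100×35/79 = 91/1580
  9/100×34/79 = 153/3950
Sum = 821/7900

P(defect) = 821/7900 ≈ 10.39%


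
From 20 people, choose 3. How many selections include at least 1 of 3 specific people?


Complement: C(20,3) - C(17,3) = 1140 - 680 = 460

460


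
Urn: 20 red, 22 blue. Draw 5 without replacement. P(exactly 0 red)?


Hypergeometric: C(20,0)×C(22,5)/C(42,5)
= 1×26334/850668 = 33/1066

P(X=0) = 33/1066 ≈ 3.10%


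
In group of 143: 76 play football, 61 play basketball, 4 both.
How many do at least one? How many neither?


|A∪B| = 76+61-4 = 133
Neither = 143-133 = 10

At least one: 133; Neither: 10


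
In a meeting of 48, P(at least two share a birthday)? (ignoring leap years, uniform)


P(all different) = Π(365-i)/365 for i=0..47
= 0.039402
P(match) = 1 - 0.039402 = 0.960598

P ≈ 0.9606 ≈ 96.06%


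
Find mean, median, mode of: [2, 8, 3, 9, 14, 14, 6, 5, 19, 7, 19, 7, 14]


Sorted: [2, 3, 5, 6, 7, 7, 8, 9, 14, 14, 14, 19, 19]
Mean = 127/13
Median = 8
Freq: {2: 1, 8: 1, 3: 1, 9: 1, 14: 3, 6: 1, 5: 1, 19: 2, 7: 2}
Mode: [14]

Mean=127/13, Median=8, Mode=14


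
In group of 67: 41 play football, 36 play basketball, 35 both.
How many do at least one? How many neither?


|A∪B| = 41+36-35 = 42
Neither = 67-42 = 25

At least one: 42; Neither: 25


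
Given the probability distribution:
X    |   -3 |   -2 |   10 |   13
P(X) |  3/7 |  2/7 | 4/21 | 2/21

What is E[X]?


E[X] = Σ x·P(X=x)
= (-3)×(3/7) + (-2)×(2/7) + (10)×(4/21) + (13)×(2/21)
= 9/7

E[X] = 9/7


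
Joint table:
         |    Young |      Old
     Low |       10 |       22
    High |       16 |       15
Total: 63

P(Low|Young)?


P(Low|Young) = 10/(10+16) = 10/26 = 5/13

P = 5/13 ≈ 38.46%


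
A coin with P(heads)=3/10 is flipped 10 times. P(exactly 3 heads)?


Binomial: P(X=3) = C(10,3)×p^3×(1-p)^7
= 120 × 27/1000 × 823543/10000000 = 66706983/250000000

P(X=3) = 66706983/250000000 ≈ 26.68%


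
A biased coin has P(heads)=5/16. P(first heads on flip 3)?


Geometric: P(X=3) = (1-p)^(k-1)×p = (11/16)^2×5/16 = 605/4096

P(X=3) = 605/4096 ≈ 14.77%


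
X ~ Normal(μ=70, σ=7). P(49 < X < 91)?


z₁=(49-70)/7=-3.0, z₂=(91-70)/7=3.0
P = Φ(3.0) - Φ(-3.0) = 0.998650 - 0.001350 = 0.997300 ≈ 0.9973

P(49 < X < 91) ≈ 0.9973


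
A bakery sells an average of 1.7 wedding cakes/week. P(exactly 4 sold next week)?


Poisson(λ=1.7): P(X=4) = e^(-λ)×λ^k/k!
= e^(-1.7) × 1.7^4 / 4!
≈ 0.1826835241 × 8.3521 / 24 ≈ 0.063575

P(X=4) ≈ 0.063575 ≈ 6.36%


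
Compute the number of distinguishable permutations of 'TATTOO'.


Letters: 6, freq: {'T': 3, 'A': 1, 'O': 2}
6!/(3!×1!×2!) = 720/12 = 60

60


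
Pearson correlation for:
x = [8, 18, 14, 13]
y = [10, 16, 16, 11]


n=4, Σx=53, Σy=53, Σxy=735, Σx²=753, Σy²=733
r = (4×735 - 53×53)/√((4×753 - 53²)(4×733 - 53²))
= 131/√(203×123) = 131/√24969 ≈ 131/158.0158 ≈ 0.8290

r ≈ 0.8290


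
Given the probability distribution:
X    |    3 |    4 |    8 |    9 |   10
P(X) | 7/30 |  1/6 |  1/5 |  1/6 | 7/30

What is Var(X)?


E[X] = 34/5
E[X²] = 272/5
Var(X) = E[X²] - (E[X])² = 272/5 - 1156/25 = 204/25

Var(X) = 204/25 ≈ 8.1600


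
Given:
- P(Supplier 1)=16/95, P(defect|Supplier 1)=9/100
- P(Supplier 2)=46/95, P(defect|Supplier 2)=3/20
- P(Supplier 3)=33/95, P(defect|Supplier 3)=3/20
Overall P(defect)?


P(B) = Σ P(B|Aᵢ)×P(Aᵢ)
  9/100×16/95 = 36/2375
  3/20×46/95 = 69/950
  3/20×33/95 = 99/1900
Sum = 1329/9500

P(defect) = 1329/9500 ≈ 13.99%


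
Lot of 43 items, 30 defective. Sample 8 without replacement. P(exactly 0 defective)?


Hypergeometric: C(30,0)×C(13,8)/C(43,8)
= 1×1287/145008513 = 11/1239389

P(X=0) = 11/1239389 ≈ 0.00%


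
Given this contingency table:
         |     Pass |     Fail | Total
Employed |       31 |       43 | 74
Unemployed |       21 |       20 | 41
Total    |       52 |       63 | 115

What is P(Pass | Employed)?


P(Pass | Employed) = 31/(31+43) = 31/74

P(Pass|Employed) = 31/74 ≈ 41.89%


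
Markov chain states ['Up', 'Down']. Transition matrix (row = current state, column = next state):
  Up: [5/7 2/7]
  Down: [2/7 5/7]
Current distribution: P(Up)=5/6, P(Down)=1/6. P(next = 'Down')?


P(next=Down) = Σᵢ P(now=i)×P(i→Down)
= 5/6×2/7 + 1/6×5/7
= 5/21 + 5/42 = 5/14

P = 5/14 ≈ 0.3571


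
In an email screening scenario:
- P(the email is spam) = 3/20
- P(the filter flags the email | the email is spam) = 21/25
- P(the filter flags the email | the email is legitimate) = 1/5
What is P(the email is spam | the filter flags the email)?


Using Bayes' theorem:
P(A|B) = P(B|A)·P(A) / P(B)

P(the filter flags the email) = 21/25 × 3/20 + 1/5 × 17/20
= 63/500 + 17/100 = 37/125

P(the email is spam|the filter flags the email) = (63/500) / (37/125) = 63/148

P(the email is spam|the filter flags the email) = 63/148 ≈ 42.57%
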